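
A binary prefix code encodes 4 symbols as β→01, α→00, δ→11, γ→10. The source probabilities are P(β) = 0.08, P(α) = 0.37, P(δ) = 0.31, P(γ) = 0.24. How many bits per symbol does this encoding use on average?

L̄ = Σ pᵢ·ℓᵢ = 0.08·2 + 0.37·2 + 0.31·2 + 0.24·2 = 2 bits/symbol.

2 bits/symbol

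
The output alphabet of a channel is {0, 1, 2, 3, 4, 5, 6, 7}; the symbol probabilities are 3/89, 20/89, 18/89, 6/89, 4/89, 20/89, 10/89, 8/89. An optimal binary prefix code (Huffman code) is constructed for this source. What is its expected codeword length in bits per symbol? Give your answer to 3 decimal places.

2.775 bits/symbol

Repeatedly combine the two least-probable nodes; the expected code length is the sum of the merged weights.
merge 3/89 + 4/89 → 7/89
merge 6/89 + 7/89 → 13/89
merge 8/89 + 10/89 → 18/89
merge 13/89 + 18/89 → 31/89
merge 18/89 + 20/89 → 38/89
merge 20/89 + 31/89 → 51/89
merge 38/89 + 51/89 → 1
L = 7/89 + 13/89 + 18/89 + 31/89 + 38/89 + 51/89 + 1 = 247/89 ≈ 2.775 bits/symbol.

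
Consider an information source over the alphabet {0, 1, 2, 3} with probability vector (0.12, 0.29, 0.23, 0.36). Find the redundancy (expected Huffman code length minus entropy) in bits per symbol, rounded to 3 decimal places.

0.087 bits

Entropy H = −Σ p log₂ p ≈ 1.9033 bits.
Huffman merges: 3/25+23/100→7/20; 29/100+7/20→16/25; 9/25+16/25→1. L = 199/100 ≈ 1.9900.
L − H = 1.9900 − 1.9033 = 0.087 bits.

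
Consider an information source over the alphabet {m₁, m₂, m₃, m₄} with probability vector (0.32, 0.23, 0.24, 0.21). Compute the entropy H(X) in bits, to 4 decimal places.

H = −Σ pᵢ log₂ pᵢ.
−0.32·log₂(0.32) = 0.5260
−0.23·log₂(0.23) = 0.4877
−0.24·log₂(0.24) = 0.4941
−0.21·log₂(0.21) = 0.4728
Sum ≈ 1.9807 → 1.9807 bits.

1.9807 bits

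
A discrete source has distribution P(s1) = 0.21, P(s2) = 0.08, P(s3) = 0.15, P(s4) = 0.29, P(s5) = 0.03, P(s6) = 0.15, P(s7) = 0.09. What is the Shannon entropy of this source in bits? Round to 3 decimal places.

2.568 bits

H = −Σ pᵢ log₂ pᵢ.
−0.21·log₂(0.21) = 0.4728
−0.08·log₂(0.08) = 0.2915
−0.15·log₂(0.15) = 0.4105
−0.29·log₂(0.29) = 0.5179
−0.03·log₂(0.03) = 0.1518
−0.15·log₂(0.15) = 0.4105
−0.09·log₂(0.09) = 0.3127
Sum ≈ 2.5677 → 2.568 bits.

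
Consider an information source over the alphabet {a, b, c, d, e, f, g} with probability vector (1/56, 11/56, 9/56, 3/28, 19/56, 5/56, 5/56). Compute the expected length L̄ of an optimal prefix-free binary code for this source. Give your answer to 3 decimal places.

2.571 bits/symbol

Repeatedly combine the two least-probable nodes; the expected code length is the sum of the merged weights.
merge 1/56 + 5/56 → 3/28
merge 5/56 + 3/28 → 11/56
merge 3/28 + 9/56 → 15/56
merge 11/56 + 11/56 → 11/28
merge 15/56 + 19/56 → 17/28
merge 11/28 + 17/28 → 1
L = 3/28 + 11/56 + 15/56 + 11/28 + 17/28 + 1 = 18/7 ≈ 2.571 bits/symbol.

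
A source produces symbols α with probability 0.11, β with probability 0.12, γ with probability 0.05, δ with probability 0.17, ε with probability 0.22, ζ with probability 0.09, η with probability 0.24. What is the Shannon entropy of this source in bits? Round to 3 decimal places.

H = −Σ pᵢ log₂ pᵢ.
−0.11·log₂(0.11) = 0.3503
−0.12·log₂(0.12) = 0.3671
−0.05·log₂(0.05) = 0.2161
−0.17·log₂(0.17) = 0.4346
−0.22·log₂(0.22) = 0.4806
−0.09·log₂(0.09) = 0.3127
−0.24·log₂(0.24) = 0.4941
Sum ≈ 2.6554 → 2.655 bits.

2.655 bits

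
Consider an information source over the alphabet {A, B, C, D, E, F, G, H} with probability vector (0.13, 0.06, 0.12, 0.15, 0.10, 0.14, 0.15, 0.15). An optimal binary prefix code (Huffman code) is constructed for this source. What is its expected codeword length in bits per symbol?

3 bits/symbol

Repeatedly combine the two least-probable nodes; the expected code length is the sum of the merged weights.
merge 3/50 + 1/10 → 4/25
merge 3/25 + 13/100 → 1/4
merge 7/50 + 3/20 → 29/100
merge 3/20 + 3/20 → 3/10
merge 4/25 + 1/4 → 41/100
merge 29/100 + 3/10 → 59/100
merge 41/100 + 59/100 → 1
L = 4/25 + 1/4 + 29/100 + 3/10 + 41/100 + 59/100 + 1 = 3 bits/symbol.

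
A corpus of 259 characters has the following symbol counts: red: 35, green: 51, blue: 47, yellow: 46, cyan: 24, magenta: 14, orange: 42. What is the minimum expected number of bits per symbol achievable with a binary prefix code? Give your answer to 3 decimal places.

2.768 bits/symbol

Probabilities are the counts divided by 259.
Repeatedly combine the two least-probable nodes; the expected code length is the sum of the merged weights.
merge 2/37 + 24/259 → 38/259
merge 5/37 + 38/259 → 73/259
merge 6/37 + 46/259 → 88/259
merge 47/259 + 51/259 → 14/37
merge 73/259 + 88/259 → 23/37
merge 14/37 + 23/37 → 1
L = 38/259 + 73/259 + 88/259 + 14/37 + 23/37 + 1 = 717/259 ≈ 2.768 bits/symbol.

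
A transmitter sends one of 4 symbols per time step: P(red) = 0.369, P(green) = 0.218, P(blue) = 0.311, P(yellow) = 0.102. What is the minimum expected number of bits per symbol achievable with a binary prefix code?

1.951 bits/symbol

Repeatedly combine the two least-probable nodes; the expected code length is the sum of the merged weights.
merge 51/500 + 109/500 → 8/25
merge 311/1000 + 8/25 → 631/1000
merge 369/1000 + 631/1000 → 1
L = 8/25 + 631/1000 + 1 = 1951/1000 = 1.951 bits/symbol.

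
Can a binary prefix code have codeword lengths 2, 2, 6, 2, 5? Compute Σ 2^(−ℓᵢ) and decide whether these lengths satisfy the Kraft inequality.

With common denominator 2^6 = 64: Σ 2^(−ℓᵢ) = 16/64 + 16/64 + 1/64 + 16/64 + 2/64 = 51/64 = 0.796875.
Kraft's inequality requires Σ ≤ 1; here Σ = 0.796875 ≤ 1, so such a prefix code exists.

0.796875; yes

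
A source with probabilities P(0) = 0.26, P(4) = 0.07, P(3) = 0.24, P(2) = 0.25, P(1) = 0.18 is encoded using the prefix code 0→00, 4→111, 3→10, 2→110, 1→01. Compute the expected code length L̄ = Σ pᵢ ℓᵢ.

2.32 bits/symbol

L̄ = Σ pᵢ·ℓᵢ = 0.26·2 + 0.07·3 + 0.24·2 + 0.25·3 + 0.18·2 = 2.32 bits/symbol.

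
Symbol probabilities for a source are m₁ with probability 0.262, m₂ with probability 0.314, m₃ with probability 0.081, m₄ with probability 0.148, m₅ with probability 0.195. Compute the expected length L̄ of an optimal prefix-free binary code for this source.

Repeatedly combine the two least-probable nodes; the expected code length is the sum of the merged weights.
merge 81/1000 + 37/250 → 229/1000
merge 39/200 + 229/1000 → 53/125
merge 131/500 + 157/500 → 72/125
merge 53/125 + 72/125 → 1
L = 229/1000 + 53/125 + 72/125 + 1 = 2229/1000 = 2.229 bits/symbol.

2.229 bits/symbol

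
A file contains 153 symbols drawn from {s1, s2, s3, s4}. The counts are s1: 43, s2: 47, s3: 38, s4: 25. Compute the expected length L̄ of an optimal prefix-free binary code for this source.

2 bits/symbol

Probabilities are the counts divided by 153.
Repeatedly combine the two least-probable nodes; the expected code length is the sum of the merged weights.
merge 25/153 + 38/153 → 7/17
merge 43/153 + 47/153 → 10/17
merge 7/17 + 10/17 → 1
L = 7/17 + 10/17 + 1 = 2 bits/symbol.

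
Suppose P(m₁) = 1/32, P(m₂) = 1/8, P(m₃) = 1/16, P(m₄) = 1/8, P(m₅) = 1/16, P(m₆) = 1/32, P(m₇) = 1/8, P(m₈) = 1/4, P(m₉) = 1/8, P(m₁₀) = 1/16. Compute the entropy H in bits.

Each probability is a power of 1/2, so log₂(1/p) is an integer.
H = Σ p·log₂(1/p) = 1/32·5 + 1/8·3 + 1/16·4 + 1/8·3 + 1/16·4 + 1/32·5 + 1/8·3 + 1/4·2 + 1/8·3 + 1/16·4 = 3.0625 bits.

3.0625 bits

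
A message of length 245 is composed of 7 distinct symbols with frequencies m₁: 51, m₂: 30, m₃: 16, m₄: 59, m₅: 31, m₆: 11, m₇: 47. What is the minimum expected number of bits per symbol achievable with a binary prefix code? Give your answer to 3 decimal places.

Probabilities are the counts divided by 245.
Repeatedly combine the two least-probable nodes; the expected code length is the sum of the merged weights.
merge 11/245 + 16/245 → 27/245
merge 27/245 + 6/49 → 57/245
merge 31/245 + 47/245 → 78/245
merge 51/245 + 57/245 → 108/245
merge 59/245 + 78/245 → 137/245
merge 108/245 + 137/245 → 1
L = 27/245 + 57/245 + 78/245 + 108/245 + 137/245 + 1 = 652/245 ≈ 2.661 bits/symbol.

2.661 bits/symbol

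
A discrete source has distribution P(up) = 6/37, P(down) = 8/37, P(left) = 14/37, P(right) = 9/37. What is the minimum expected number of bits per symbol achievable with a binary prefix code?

2 bits/symbol

Repeatedly combine the two least-probable nodes; the expected code length is the sum of the merged weights.
merge 6/37 + 8/37 → 14/37
merge 9/37 + 14/37 → 23/37
merge 14/37 + 23/37 → 1
L = 14/37 + 23/37 + 1 = 2 bits/symbol.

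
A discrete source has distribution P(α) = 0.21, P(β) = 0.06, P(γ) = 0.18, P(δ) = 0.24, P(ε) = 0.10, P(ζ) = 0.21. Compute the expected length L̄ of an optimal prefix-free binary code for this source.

Repeatedly combine the two least-probable nodes; the expected code length is the sum of the merged weights.
merge 3/50 + 1/10 → 4/25
merge 4/25 + 9/50 → 17/50
merge 21/100 + 21/100 → 21/50
merge 6/25 + 17/50 → 29/50
merge 21/50 + 29/50 → 1
L = 4/25 + 17/50 + 21/50 + 29/50 + 1 = 5/2 = 2.5 bits/symbol.

2.5 bits/symbol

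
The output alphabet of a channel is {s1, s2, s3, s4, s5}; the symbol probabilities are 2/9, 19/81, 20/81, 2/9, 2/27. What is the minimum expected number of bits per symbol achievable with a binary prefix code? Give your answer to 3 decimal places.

2.296 bits/symbol

Repeatedly combine the two least-probable nodes; the expected code length is the sum of the merged weights.
merge 2/27 + 2/9 → 8/27
merge 2/9 + 19/81 → 37/81
merge 20/81 + 8/27 → 44/81
merge 37/81 + 44/81 → 1
L = 8/27 + 37/81 + 44/81 + 1 = 62/27 ≈ 2.296 bits/symbol.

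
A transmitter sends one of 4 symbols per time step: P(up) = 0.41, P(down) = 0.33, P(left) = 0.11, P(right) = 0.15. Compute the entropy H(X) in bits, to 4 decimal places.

1.8160 bits

H = −Σ pᵢ log₂ pᵢ.
−0.41·log₂(0.41) = 0.5274
−0.33·log₂(0.33) = 0.5278
−0.11·log₂(0.11) = 0.3503
−0.15·log₂(0.15) = 0.4105
Sum ≈ 1.8160 → 1.8160 bits.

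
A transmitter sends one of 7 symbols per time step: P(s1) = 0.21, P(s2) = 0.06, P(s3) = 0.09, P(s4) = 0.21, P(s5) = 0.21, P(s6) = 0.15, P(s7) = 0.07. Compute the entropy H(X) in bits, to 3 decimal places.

2.654 bits

H = −Σ pᵢ log₂ pᵢ.
−0.21·log₂(0.21) = 0.4728
−0.06·log₂(0.06) = 0.2435
−0.09·log₂(0.09) = 0.3127
−0.21·log₂(0.21) = 0.4728
−0.21·log₂(0.21) = 0.4728
−0.15·log₂(0.15) = 0.4105
−0.07·log₂(0.07) = 0.2686
Sum ≈ 2.6538 → 2.654 bits.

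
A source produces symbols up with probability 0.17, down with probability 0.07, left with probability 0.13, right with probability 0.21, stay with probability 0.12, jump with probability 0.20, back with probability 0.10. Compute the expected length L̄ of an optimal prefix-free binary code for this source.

2.76 bits/symbol

Repeatedly combine the two least-probable nodes; the expected code length is the sum of the merged weights.
merge 7/100 + 1/10 → 17/100
merge 3/25 + 13/100 → 1/4
merge 17/100 + 17/100 → 17/50
merge 1/5 + 21/100 → 41/100
merge 1/4 + 17/50 → 59/100
merge 41/100 + 59/100 → 1
L = 17/100 + 1/4 + 17/50 + 41/100 + 59/100 + 1 = 69/25 = 2.76 bits/symbol.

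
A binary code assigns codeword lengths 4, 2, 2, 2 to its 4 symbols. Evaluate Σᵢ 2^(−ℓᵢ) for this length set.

0.8125

With common denominator 2^4 = 16: Σ 2^(−ℓᵢ) = 1/16 + 4/16 + 4/16 + 4/16 = 13/16 = 0.8125.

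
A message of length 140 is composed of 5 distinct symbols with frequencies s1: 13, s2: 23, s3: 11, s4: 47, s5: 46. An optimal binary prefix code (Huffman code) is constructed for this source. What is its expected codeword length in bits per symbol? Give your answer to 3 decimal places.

2.171 bits/symbol

Probabilities are the counts divided by 140.
Repeatedly combine the two least-probable nodes; the expected code length is the sum of the merged weights.
merge 11/140 + 13/140 → 6/35
merge 23/140 + 6/35 → 47/140
merge 23/70 + 47/140 → 93/140
merge 47/140 + 93/140 → 1
L = 6/35 + 47/140 + 93/140 + 1 = 76/35 ≈ 2.171 bits/symbol.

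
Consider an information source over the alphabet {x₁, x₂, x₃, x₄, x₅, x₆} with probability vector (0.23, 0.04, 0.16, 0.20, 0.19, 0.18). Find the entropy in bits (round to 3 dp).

2.461 bits

H = −Σ pᵢ log₂ pᵢ.
−0.23·log₂(0.23) = 0.4877
−0.04·log₂(0.04) = 0.1858
−0.16·log₂(0.16) = 0.4230
−0.20·log₂(0.20) = 0.4644
−0.19·log₂(0.19) = 0.4552
−0.18·log₂(0.18) = 0.4453
Sum ≈ 2.4614 → 2.461 bits.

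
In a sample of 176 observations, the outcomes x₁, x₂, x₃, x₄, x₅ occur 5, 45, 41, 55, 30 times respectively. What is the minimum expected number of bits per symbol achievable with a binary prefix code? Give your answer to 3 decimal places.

2.199 bits/symbol

Probabilities are the counts divided by 176.
Repeatedly combine the two least-probable nodes; the expected code length is the sum of the merged weights.
merge 5/176 + 15/88 → 35/176
merge 35/176 + 41/176 → 19/44
merge 45/176 + 5/16 → 25/44
merge 19/44 + 25/44 → 1
L = 35/176 + 19/44 + 25/44 + 1 = 387/176 ≈ 2.199 bits/symbol.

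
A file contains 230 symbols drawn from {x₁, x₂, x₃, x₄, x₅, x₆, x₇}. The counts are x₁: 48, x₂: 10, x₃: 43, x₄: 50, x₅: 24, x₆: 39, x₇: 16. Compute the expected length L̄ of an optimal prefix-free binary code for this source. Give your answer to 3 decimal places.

Probabilities are the counts divided by 230.
Repeatedly combine the two least-probable nodes; the expected code length is the sum of the merged weights.
merge 1/23 + 8/115 → 13/115
merge 12/115 + 13/115 → 5/23
merge 39/230 + 43/230 → 41/115
merge 24/115 + 5/23 → 49/115
merge 5/23 + 41/115 → 66/115
merge 49/115 + 66/115 → 1
L = 13/115 + 5/23 + 41/115 + 49/115 + 66/115 + 1 = 309/115 ≈ 2.687 bits/symbol.

2.687 bits/symbol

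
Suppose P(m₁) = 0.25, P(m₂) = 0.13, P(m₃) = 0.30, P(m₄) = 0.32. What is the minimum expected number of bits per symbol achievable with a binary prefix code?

Repeatedly combine the two least-probable nodes; the expected code length is the sum of the merged weights.
merge 13/100 + 1/4 → 19/50
merge 3/10 + 8/25 → 31/50
merge 19/50 + 31/50 → 1
L = 19/50 + 31/50 + 1 = 2 bits/symbol.

2 bits/symbol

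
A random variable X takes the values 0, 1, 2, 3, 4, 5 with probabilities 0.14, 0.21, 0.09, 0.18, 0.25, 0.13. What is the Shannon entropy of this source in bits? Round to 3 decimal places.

H = −Σ pᵢ log₂ pᵢ.
−0.14·log₂(0.14) = 0.3971
−0.21·log₂(0.21) = 0.4728
−0.09·log₂(0.09) = 0.3127
−0.18·log₂(0.18) = 0.4453
−0.25·log₂(0.25) = 0.5000
−0.13·log₂(0.13) = 0.3826
Sum ≈ 2.5105 → 2.511 bits.

2.511 bits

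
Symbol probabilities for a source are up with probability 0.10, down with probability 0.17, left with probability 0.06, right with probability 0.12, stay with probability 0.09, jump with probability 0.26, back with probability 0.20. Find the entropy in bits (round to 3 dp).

2.660 bits

H = −Σ pᵢ log₂ pᵢ.
−0.10·log₂(0.10) = 0.3322
−0.17·log₂(0.17) = 0.4346
−0.06·log₂(0.06) = 0.2435
−0.12·log₂(0.12) = 0.3671
−0.09·log₂(0.09) = 0.3127
−0.26·log₂(0.26) = 0.5053
−0.20·log₂(0.20) = 0.4644
Sum ≈ 2.6597 → 2.660 bits.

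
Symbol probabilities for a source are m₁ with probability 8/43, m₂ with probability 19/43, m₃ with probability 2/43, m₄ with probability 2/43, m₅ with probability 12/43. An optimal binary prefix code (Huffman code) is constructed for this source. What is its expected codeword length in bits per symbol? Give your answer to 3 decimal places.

1.930 bits/symbol

Repeatedly combine the two least-probable nodes; the expected code length is the sum of the merged weights.
merge 2/43 + 2/43 → 4/43
merge 4/43 + 8/43 → 12/43
merge 12/43 + 12/43 → 24/43
merge 19/43 + 24/43 → 1
L = 4/43 + 12/43 + 24/43 + 1 = 83/43 ≈ 1.930 bits/symbol.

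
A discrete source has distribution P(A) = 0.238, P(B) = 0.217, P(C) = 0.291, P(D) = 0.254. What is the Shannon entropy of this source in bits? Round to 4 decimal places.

1.9916 bits

H = −Σ pᵢ log₂ pᵢ.
−0.238·log₂(0.238) = 0.4929
−0.217·log₂(0.217) = 0.4783
−0.291·log₂(0.291) = 0.5182
−0.254·log₂(0.254) = 0.5022
Sum ≈ 1.9916 → 1.9916 bits.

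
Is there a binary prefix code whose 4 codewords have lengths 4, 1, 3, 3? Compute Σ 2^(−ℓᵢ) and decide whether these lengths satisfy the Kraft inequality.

With common denominator 2^4 = 16: Σ 2^(−ℓᵢ) = 1/16 + 8/16 + 2/16 + 2/16 = 13/16 = 0.8125.
Kraft's inequality requires Σ ≤ 1; here Σ = 0.8125 ≤ 1, so such a prefix code exists.

0.8125; yes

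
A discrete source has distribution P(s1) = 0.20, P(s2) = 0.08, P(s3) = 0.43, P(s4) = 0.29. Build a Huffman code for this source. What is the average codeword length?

1.85 bits/symbol

Repeatedly combine the two least-probable nodes; the expected code length is the sum of the merged weights.
merge 2/25 + 1/5 → 7/25
merge 7/25 + 29/100 → 57/100
merge 43/100 + 57/100 → 1
L = 7/25 + 57/100 + 1 = 37/20 = 1.85 bits/symbol.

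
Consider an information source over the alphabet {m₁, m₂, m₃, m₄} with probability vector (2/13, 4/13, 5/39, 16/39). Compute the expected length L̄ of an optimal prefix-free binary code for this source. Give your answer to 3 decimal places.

Repeatedly combine the two least-probable nodes; the expected code length is the sum of the merged weights.
merge 5/39 + 2/13 → 11/39
merge 11/39 + 4/13 → 23/39
merge 16/39 + 23/39 → 1
L = 11/39 + 23/39 + 1 = 73/39 ≈ 1.872 bits/symbol.

1.872 bits/symbol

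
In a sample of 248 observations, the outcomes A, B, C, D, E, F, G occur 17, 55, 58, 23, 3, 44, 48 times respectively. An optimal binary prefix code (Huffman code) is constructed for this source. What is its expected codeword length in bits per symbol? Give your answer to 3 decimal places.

2.605 bits/symbol

Probabilities are the counts divided by 248.
Repeatedly combine the two least-probable nodes; the expected code length is the sum of the merged weights.
merge 3/248 + 17/248 → 5/62
merge 5/62 + 23/248 → 43/248
merge 43/248 + 11/62 → 87/248
merge 6/31 + 55/248 → 103/248
merge 29/124 + 87/248 → 145/248
merge 103/248 + 145/248 → 1
L = 5/62 + 43/248 + 87/248 + 103/248 + 145/248 + 1 = 323/124 ≈ 2.605 bits/symbol.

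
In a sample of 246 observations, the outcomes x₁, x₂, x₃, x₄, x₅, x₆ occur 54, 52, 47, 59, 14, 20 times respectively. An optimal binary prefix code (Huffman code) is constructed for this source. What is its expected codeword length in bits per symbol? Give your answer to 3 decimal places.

2.467 bits/symbol

Probabilities are the counts divided by 246.
Repeatedly combine the two least-probable nodes; the expected code length is the sum of the merged weights.
merge 7/123 + 10/123 → 17/123
merge 17/123 + 47/246 → 27/82
merge 26/123 + 9/41 → 53/123
merge 59/246 + 27/82 → 70/123
merge 53/123 + 70/123 → 1
L = 17/123 + 27/82 + 53/123 + 70/123 + 1 = 607/246 ≈ 2.467 bits/symbol.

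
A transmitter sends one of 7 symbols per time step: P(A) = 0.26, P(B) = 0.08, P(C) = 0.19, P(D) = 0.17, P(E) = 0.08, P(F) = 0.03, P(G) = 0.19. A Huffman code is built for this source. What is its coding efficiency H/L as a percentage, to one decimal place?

Entropy H = −Σ p log₂ p ≈ 2.5851 bits.
Huffman merges: 3/100+2/25→11/100; 2/25+11/100→19/100; 17/100+19/100→9/25; 19/100+19/100→19/50; 13/50+9/25→31/50; 19/50+31/50→1. L = 133/50 ≈ 2.6600.
Efficiency = H/L = 2.5851/2.6600 = 97.2%.

97.2%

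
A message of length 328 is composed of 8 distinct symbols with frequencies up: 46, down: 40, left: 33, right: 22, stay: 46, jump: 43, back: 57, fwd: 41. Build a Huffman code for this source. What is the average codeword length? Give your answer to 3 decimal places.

2.994 bits/symbol

Probabilities are the counts divided by 328.
Repeatedly combine the two least-probable nodes; the expected code length is the sum of the merged weights.
merge 11/164 + 33/328 → 55/328
merge 5/41 + 1/8 → 81/328
merge 43/328 + 23/164 → 89/328
merge 23/164 + 55/328 → 101/328
merge 57/328 + 81/328 → 69/164
merge 89/328 + 101/328 → 95/164
merge 69/164 + 95/164 → 1
L = 55/328 + 81/328 + 89/328 + 101/328 + 69/164 + 95/164 + 1 = 491/164 ≈ 2.994 bits/symbol.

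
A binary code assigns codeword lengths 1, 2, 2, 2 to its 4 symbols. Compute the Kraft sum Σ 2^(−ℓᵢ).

With common denominator 2^2 = 4: Σ 2^(−ℓᵢ) = 2/4 + 1/4 + 1/4 + 1/4 = 5/4 = 1.25.

1.25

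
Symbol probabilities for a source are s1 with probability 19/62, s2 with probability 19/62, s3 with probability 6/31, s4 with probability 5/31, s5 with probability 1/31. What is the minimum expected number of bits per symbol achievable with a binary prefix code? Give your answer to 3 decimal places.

2.194 bits/symbol

Repeatedly combine the two least-probable nodes; the expected code length is the sum of the merged weights.
merge 1/31 + 5/31 → 6/31
merge 6/31 + 6/31 → 12/31
merge 19/62 + 19/62 → 19/31
merge 12/31 + 19/31 → 1
L = 6/31 + 12/31 + 19/31 + 1 = 68/31 ≈ 2.194 bits/symbol.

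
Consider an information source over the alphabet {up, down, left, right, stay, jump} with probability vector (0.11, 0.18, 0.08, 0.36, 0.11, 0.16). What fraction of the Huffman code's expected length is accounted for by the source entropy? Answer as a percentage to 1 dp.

97.2%

Entropy H = −Σ p log₂ p ≈ 2.3910 bits.
Huffman merges: 2/25+11/100→19/100; 11/100+4/25→27/100; 9/50+19/100→37/100; 27/100+9/25→63/100; 37/100+63/100→1. L = 123/50 ≈ 2.4600.
Efficiency = H/L = 2.3910/2.4600 = 97.2%.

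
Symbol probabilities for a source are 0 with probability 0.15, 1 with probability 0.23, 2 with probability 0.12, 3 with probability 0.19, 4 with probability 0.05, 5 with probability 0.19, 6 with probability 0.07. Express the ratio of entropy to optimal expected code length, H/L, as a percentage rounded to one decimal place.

98.5%

Entropy H = −Σ p log₂ p ≈ 2.6604 bits.
Huffman merges: 1/20+7/100→3/25; 3/25+3/25→6/25; 3/20+19/100→17/50; 19/100+23/100→21/50; 6/25+17/50→29/50; 21/50+29/50→1. L = 27/10 ≈ 2.7000.
Efficiency = H/L = 2.6604/2.7000 = 98.5%.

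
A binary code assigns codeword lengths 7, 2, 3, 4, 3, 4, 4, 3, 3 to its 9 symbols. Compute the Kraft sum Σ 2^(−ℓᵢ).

With common denominator 2^7 = 128: Σ 2^(−ℓᵢ) = 1/128 + 32/128 + 16/128 + 8/128 + 16/128 + 8/128 + 8/128 + 16/128 + 16/128 = 121/128 = 0.9453125.

0.9453125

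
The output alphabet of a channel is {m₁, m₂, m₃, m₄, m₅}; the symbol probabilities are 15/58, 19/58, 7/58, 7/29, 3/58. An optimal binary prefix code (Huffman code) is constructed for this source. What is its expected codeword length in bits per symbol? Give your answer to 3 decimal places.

Repeatedly combine the two least-probable nodes; the expected code length is the sum of the merged weights.
merge 3/58 + 7/58 → 5/29
merge 5/29 + 7/29 → 12/29
merge 15/58 + 19/58 → 17/29
merge 12/29 + 17/29 → 1
L = 5/29 + 12/29 + 17/29 + 1 = 63/29 ≈ 2.172 bits/symbol.

2.172 bits/symbol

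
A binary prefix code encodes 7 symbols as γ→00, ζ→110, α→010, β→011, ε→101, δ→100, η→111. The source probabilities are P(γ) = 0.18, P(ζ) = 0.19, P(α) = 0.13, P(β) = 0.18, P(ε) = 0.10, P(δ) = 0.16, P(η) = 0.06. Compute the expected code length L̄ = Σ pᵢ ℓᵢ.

2.82 bits/symbol

L̄ = Σ pᵢ·ℓᵢ = 0.18·2 + 0.19·3 + 0.13·3 + 0.18·3 + 0.10·3 + 0.16·3 + 0.06·3 = 2.82 bits/symbol.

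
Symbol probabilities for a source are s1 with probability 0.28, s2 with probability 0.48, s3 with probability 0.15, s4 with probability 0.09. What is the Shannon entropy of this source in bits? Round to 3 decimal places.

1.746 bits

H = −Σ pᵢ log₂ pᵢ.
−0.28·log₂(0.28) = 0.5142
−0.48·log₂(0.48) = 0.5083
−0.15·log₂(0.15) = 0.4105
−0.09·log₂(0.09) = 0.3127
Sum ≈ 1.7457 → 1.746 bits.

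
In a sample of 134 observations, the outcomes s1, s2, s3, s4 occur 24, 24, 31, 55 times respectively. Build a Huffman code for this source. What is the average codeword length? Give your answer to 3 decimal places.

1.948 bits/symbol

Probabilities are the counts divided by 134.
Repeatedly combine the two least-probable nodes; the expected code length is the sum of the merged weights.
merge 12/67 + 12/67 → 24/67
merge 31/134 + 24/67 → 79/134
merge 55/134 + 79/134 → 1
L = 24/67 + 79/134 + 1 = 261/134 ≈ 1.948 bits/symbol.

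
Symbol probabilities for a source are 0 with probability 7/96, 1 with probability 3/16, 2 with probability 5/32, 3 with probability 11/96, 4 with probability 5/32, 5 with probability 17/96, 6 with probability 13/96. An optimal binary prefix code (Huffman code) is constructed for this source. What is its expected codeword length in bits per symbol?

2.8125 bits/symbol

Repeatedly combine the two least-probable nodes; the expected code length is the sum of the merged weights.
merge 7/96 + 11/96 → 3/16
merge 13/96 + 5/32 → 7/24
merge 5/32 + 17/96 → 1/3
merge 3/16 + 3/16 → 3/8
merge 7/24 + 1/3 → 5/8
merge 3/8 + 5/8 → 1
L = 3/16 + 7/24 + 1/3 + 3/8 + 5/8 + 1 = 45/16 = 2.8125 bits/symbol.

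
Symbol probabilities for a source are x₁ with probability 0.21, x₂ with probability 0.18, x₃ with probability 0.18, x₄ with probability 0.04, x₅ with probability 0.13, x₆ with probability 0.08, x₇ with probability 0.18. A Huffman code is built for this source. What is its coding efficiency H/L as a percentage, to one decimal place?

97.8%

Entropy H = −Σ p log₂ p ≈ 2.6687 bits.
Huffman merges: 1/25+2/25→3/25; 3/25+13/100→1/4; 9/50+9/50→9/25; 9/50+21/100→39/100; 1/4+9/25→61/100; 39/100+61/100→1. L = 273/100 ≈ 2.7300.
Efficiency = H/L = 2.6687/2.7300 = 97.8%.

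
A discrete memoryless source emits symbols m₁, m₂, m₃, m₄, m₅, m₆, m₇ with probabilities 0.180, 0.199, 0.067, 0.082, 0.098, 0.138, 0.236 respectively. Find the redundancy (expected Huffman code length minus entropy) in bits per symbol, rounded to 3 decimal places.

0.034 bits

Entropy H = −Σ p log₂ p ≈ 2.6803 bits.
Huffman merges: 67/1000+41/500→149/1000; 49/500+69/500→59/250; 149/1000+9/50→329/1000; 199/1000+59/250→87/200; 59/250+329/1000→113/200; 87/200+113/200→1. L = 1357/500 ≈ 2.7140.
L − H = 2.7140 − 2.6803 = 0.034 bits.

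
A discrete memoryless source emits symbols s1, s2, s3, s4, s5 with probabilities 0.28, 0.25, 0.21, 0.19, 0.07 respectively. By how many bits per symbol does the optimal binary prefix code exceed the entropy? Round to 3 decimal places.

Entropy H = −Σ p log₂ p ≈ 2.2108 bits.
Huffman merges: 7/100+19/100→13/50; 21/100+1/4→23/50; 13/50+7/25→27/50; 23/50+27/50→1. L = 113/50 ≈ 2.2600.
L − H = 2.2600 − 2.2108 = 0.049 bits.

0.049 bits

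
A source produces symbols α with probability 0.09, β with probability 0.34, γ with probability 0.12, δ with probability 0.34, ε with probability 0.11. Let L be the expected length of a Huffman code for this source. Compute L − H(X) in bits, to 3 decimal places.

Entropy H = −Σ p log₂ p ≈ 2.0884 bits.
Huffman merges: 9/100+11/100→1/5; 3/25+1/5→8/25; 8/25+17/50→33/50; 17/50+33/50→1. L = 109/50 ≈ 2.1800.
L − H = 2.1800 − 2.0884 = 0.092 bits.

0.092 bits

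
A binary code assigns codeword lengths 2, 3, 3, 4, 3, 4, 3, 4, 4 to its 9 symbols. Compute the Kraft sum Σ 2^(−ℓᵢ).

With common denominator 2^4 = 16: Σ 2^(−ℓᵢ) = 4/16 + 2/16 + 2/16 + 1/16 + 2/16 + 1/16 + 2/16 + 1/16 + 1/16 = 16/16 = 1.

1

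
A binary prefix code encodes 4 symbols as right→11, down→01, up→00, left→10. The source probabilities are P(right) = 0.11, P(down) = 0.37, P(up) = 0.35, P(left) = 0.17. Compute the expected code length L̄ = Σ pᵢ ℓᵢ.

L̄ = Σ pᵢ·ℓᵢ = 0.11·2 + 0.37·2 + 0.35·2 + 0.17·2 = 2 bits/symbol.

2 bits/symbol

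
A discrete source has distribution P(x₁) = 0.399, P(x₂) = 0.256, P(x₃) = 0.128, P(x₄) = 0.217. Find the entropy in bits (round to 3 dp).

H = −Σ pᵢ log₂ pᵢ.
−0.399·log₂(0.399) = 0.5289
−0.256·log₂(0.256) = 0.5032
−0.128·log₂(0.128) = 0.3796
−0.217·log₂(0.217) = 0.4783
Sum ≈ 1.8901 → 1.890 bits.

1.890 bits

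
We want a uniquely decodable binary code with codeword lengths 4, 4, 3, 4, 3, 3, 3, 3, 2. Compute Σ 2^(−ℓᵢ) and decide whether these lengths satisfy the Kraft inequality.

1.0625; no

With common denominator 2^4 = 16: Σ 2^(−ℓᵢ) = 1/16 + 1/16 + 2/16 + 1/16 + 2/16 + 2/16 + 2/16 + 2/16 + 4/16 = 17/16 = 1.0625.
Kraft's inequality requires Σ ≤ 1; here Σ = 1.0625 > 1, so no such prefix code exists.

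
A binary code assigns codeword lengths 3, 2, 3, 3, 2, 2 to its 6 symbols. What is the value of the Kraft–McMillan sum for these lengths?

With common denominator 2^3 = 8: Σ 2^(−ℓᵢ) = 1/8 + 2/8 + 1/8 + 1/8 + 2/8 + 2/8 = 9/8 = 1.125.

1.125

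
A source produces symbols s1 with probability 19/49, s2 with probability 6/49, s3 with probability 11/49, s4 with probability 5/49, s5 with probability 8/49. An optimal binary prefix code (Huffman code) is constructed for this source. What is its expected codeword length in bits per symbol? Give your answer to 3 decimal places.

2.224 bits/symbol

Repeatedly combine the two least-probable nodes; the expected code length is the sum of the merged weights.
merge 5/49 + 6/49 → 11/49
merge 8/49 + 11/49 → 19/49
merge 11/49 + 19/49 → 30/49
merge 19/49 + 30/49 → 1
L = 11/49 + 19/49 + 30/49 + 1 = 109/49 ≈ 2.224 bits/symbol.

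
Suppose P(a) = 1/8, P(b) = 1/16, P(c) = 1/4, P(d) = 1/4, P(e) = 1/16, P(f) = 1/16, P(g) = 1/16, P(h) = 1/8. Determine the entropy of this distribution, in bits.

2.75 bits

Each probability is a power of 1/2, so log₂(1/p) is an integer.
H = Σ p·log₂(1/p) = 1/8·3 + 1/16·4 + 1/4·2 + 1/4·2 + 1/16·4 + 1/16·4 + 1/16·4 + 1/8·3 = 2.75 bits.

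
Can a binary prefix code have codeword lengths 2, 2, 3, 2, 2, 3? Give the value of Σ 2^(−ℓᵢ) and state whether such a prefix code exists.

1.25; no

With common denominator 2^3 = 8: Σ 2^(−ℓᵢ) = 2/8 + 2/8 + 1/8 + 2/8 + 2/8 + 1/8 = 10/8 = 1.25.
Kraft's inequality requires Σ ≤ 1; here Σ = 1.25 > 1, so no such prefix code exists.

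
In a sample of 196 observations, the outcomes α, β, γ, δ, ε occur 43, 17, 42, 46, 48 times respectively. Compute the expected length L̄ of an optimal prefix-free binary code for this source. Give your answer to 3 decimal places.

Probabilities are the counts divided by 196.
Repeatedly combine the two least-probable nodes; the expected code length is the sum of the merged weights.
merge 17/196 + 3/14 → 59/196
merge 43/196 + 23/98 → 89/196
merge 12/49 + 59/196 → 107/196
merge 89/196 + 107/196 → 1
L = 59/196 + 89/196 + 107/196 + 1 = 451/196 ≈ 2.301 bits/symbol.

2.301 bits/symbol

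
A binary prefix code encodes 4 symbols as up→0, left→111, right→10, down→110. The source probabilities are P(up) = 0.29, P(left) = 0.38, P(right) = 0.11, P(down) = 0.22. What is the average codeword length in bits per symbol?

L̄ = Σ pᵢ·ℓᵢ = 0.29·1 + 0.38·3 + 0.11·2 + 0.22·3 = 2.31 bits/symbol.

2.31 bits/symbol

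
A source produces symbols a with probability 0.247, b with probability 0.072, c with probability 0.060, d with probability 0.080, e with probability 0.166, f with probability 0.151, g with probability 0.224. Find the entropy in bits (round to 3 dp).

H = −Σ pᵢ log₂ pᵢ.
−0.247·log₂(0.247) = 0.4983
−0.072·log₂(0.072) = 0.2733
−0.060·log₂(0.060) = 0.2435
−0.080·log₂(0.080) = 0.2915
−0.166·log₂(0.166) = 0.4301
−0.151·log₂(0.151) = 0.4118
−0.224·log₂(0.224) = 0.4835
Sum ≈ 2.6320 → 2.632 bits.

2.632 bits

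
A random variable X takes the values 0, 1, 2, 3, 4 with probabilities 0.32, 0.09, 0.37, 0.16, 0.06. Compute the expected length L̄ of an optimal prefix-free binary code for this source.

2.09 bits/symbol

Repeatedly combine the two least-probable nodes; the expected code length is the sum of the merged weights.
merge 3/50 + 9/100 → 3/20
merge 3/20 + 4/25 → 31/100
merge 31/100 + 8/25 → 63/100
merge 37/100 + 63/100 → 1
L = 3/20 + 31/100 + 63/100 + 1 = 209/100 = 2.09 bits/symbol.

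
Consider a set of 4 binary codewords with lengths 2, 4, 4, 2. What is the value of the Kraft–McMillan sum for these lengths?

0.625

With common denominator 2^4 = 16: Σ 2^(−ℓᵢ) = 4/16 + 1/16 + 1/16 + 4/16 = 10/16 = 0.625.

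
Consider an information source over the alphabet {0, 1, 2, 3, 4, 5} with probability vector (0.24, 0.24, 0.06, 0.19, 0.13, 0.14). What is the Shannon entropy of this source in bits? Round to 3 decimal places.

H = −Σ pᵢ log₂ pᵢ.
−0.24·log₂(0.24) = 0.4941
−0.24·log₂(0.24) = 0.4941
−0.06·log₂(0.06) = 0.2435
−0.19·log₂(0.19) = 0.4552
−0.13·log₂(0.13) = 0.3826
−0.14·log₂(0.14) = 0.3971
Sum ≈ 2.4668 → 2.467 bits.

2.467 bits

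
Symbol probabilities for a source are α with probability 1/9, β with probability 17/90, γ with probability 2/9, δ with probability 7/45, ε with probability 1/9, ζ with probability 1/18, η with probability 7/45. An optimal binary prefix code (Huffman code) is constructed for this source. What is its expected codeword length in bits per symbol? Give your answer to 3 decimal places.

Repeatedly combine the two least-probable nodes; the expected code length is the sum of the merged weights.
merge 1/18 + 1/9 → 1/6
merge 1/9 + 7/45 → 4/15
merge 7/45 + 1/6 → 29/90
merge 17/90 + 2/9 → 37/90
merge 4/15 + 29/90 → 53/90
merge 37/90 + 53/90 → 1
L = 1/6 + 4/15 + 29/90 + 37/90 + 53/90 + 1 = 124/45 ≈ 2.756 bits/symbol.

2.756 bits/symbol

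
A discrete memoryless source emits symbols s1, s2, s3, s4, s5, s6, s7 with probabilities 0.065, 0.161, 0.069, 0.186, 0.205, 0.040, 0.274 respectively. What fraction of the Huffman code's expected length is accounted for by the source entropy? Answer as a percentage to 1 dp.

Entropy H = −Σ p log₂ p ≈ 2.5642 bits.
Huffman merges: 1/25+13/200→21/200; 69/1000+21/200→87/500; 161/1000+87/500→67/200; 93/500+41/200→391/1000; 137/500+67/200→609/1000; 391/1000+609/1000→1. L = 1307/500 ≈ 2.6140.
Efficiency = H/L = 2.5642/2.6140 = 98.1%.

98.1%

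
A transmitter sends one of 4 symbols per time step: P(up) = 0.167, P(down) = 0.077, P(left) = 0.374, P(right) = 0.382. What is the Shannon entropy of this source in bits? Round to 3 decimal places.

H = −Σ pᵢ log₂ pᵢ.
−0.167·log₂(0.167) = 0.4312
−0.077·log₂(0.077) = 0.2848
−0.374·log₂(0.374) = 0.5307
−0.382·log₂(0.382) = 0.5304
Sum ≈ 1.7770 → 1.777 bits.

1.777 bits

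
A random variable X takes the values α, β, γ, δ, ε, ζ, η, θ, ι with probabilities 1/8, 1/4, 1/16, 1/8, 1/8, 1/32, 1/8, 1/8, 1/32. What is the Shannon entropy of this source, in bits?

Each probability is a power of 1/2, so log₂(1/p) is an integer.
H = Σ p·log₂(1/p) = 1/8·3 + 1/4·2 + 1/16·4 + 1/8·3 + 1/8·3 + 1/32·5 + 1/8·3 + 1/8·3 + 1/32·5 = 2.9375 bits.

2.9375 bits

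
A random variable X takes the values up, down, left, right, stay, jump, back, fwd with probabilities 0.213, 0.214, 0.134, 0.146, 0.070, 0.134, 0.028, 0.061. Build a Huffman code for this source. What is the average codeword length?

Repeatedly combine the two least-probable nodes; the expected code length is the sum of the merged weights.
merge 7/250 + 61/1000 → 89/1000
merge 7/100 + 89/1000 → 159/1000
merge 67/500 + 67/500 → 67/250
merge 73/500 + 159/1000 → 61/200
merge 213/1000 + 107/500 → 427/1000
merge 67/250 + 61/200 → 573/1000
merge 427/1000 + 573/1000 → 1
L = 89/1000 + 159/1000 + 67/250 + 61/200 + 427/1000 + 573/1000 + 1 = 2821/1000 = 2.821 bits/symbol.

2.821 bits/symbol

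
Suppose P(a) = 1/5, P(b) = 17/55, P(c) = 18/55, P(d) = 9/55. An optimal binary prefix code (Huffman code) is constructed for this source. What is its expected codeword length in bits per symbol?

2 bits/symbol

Repeatedly combine the two least-probable nodes; the expected code length is the sum of the merged weights.
merge 9/55 + 1/5 → 4/11
merge 17/55 + 18/55 → 7/11
merge 4/11 + 7/11 → 1
L = 4/11 + 7/11 + 1 = 2 bits/symbol.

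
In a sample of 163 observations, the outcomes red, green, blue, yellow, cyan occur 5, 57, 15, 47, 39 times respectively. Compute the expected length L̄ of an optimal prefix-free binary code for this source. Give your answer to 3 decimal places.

Probabilities are the counts divided by 163.
Repeatedly combine the two least-probable nodes; the expected code length is the sum of the merged weights.
merge 5/163 + 15/163 → 20/163
merge 20/163 + 39/163 → 59/163
merge 47/163 + 57/163 → 104/163
merge 59/163 + 104/163 → 1
L = 20/163 + 59/163 + 104/163 + 1 = 346/163 ≈ 2.123 bits/symbol.

2.123 bits/symbol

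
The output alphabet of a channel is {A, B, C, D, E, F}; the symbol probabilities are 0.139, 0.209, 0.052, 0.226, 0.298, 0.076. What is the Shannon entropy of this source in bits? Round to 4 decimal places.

2.3775 bits

H = −Σ pᵢ log₂ pᵢ.
−0.139·log₂(0.139) = 0.3957
−0.209·log₂(0.209) = 0.4720
−0.052·log₂(0.052) = 0.2218
−0.226·log₂(0.226) = 0.4849
−0.298·log₂(0.298) = 0.5205
−0.076·log₂(0.076) = 0.2826
Sum ≈ 2.3775 → 2.3775 bits.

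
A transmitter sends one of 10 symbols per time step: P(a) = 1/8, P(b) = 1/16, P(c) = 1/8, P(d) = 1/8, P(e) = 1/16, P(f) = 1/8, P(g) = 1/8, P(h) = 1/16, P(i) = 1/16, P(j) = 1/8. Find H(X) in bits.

3.25 bits

Each probability is a power of 1/2, so log₂(1/p) is an integer.
H = Σ p·log₂(1/p) = 1/8·3 + 1/16·4 + 1/8·3 + 1/8·3 + 1/16·4 + 1/8·3 + 1/8·3 + 1/16·4 + 1/16·4 + 1/8·3 = 3.25 bits.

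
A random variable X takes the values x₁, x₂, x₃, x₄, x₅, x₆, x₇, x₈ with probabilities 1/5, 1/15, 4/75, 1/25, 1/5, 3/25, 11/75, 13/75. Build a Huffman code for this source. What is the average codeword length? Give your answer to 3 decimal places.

Repeatedly combine the two least-probable nodes; the expected code length is the sum of the merged weights.
merge 1/25 + 4/75 → 7/75
merge 1/15 + 7/75 → 4/25
merge 3/25 + 11/75 → 4/15
merge 4/25 + 13/75 → 1/3
merge 1/5 + 1/5 → 2/5
merge 4/15 + 1/3 → 3/5
merge 2/5 + 3/5 → 1
L = 7/75 + 4/25 + 4/15 + 1/3 + 2/5 + 3/5 + 1 = 214/75 ≈ 2.853 bits/symbol.

2.853 bits/symbol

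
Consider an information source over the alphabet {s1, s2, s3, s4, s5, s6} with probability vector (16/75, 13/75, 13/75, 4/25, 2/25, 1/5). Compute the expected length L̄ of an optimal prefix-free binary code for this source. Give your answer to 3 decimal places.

Repeatedly combine the two least-probable nodes; the expected code length is the sum of the merged weights.
merge 2/25 + 4/25 → 6/25
merge 13/75 + 13/75 → 26/75
merge 1/5 + 16/75 → 31/75
merge 6/25 + 26/75 → 44/75
merge 31/75 + 44/75 → 1
L = 6/25 + 26/75 + 31/75 + 44/75 + 1 = 194/75 ≈ 2.587 bits/symbol.

2.587 bits/symbol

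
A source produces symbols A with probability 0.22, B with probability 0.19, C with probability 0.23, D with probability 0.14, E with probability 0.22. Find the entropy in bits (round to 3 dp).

2.301 bits

H = −Σ pᵢ log₂ pᵢ.
−0.22·log₂(0.22) = 0.4806
−0.19·log₂(0.19) = 0.4552
−0.23·log₂(0.23) = 0.4877
−0.14·log₂(0.14) = 0.3971
−0.22·log₂(0.22) = 0.4806
Sum ≈ 2.3012 → 2.301 bits.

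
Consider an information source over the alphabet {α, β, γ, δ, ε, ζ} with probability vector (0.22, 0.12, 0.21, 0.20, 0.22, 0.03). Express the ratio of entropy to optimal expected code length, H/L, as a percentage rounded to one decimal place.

Entropy H = −Σ p log₂ p ≈ 2.4172 bits.
Huffman merges: 3/100+3/25→3/20; 3/20+1/5→7/20; 21/100+11/50→43/100; 11/50+7/20→57/100; 43/100+57/100→1. L = 5/2 ≈ 2.5000.
Efficiency = H/L = 2.4172/2.5000 = 96.7%.

96.7%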